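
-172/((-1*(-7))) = -24.57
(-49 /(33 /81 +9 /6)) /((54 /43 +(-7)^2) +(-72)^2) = -113778 /23182519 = -0.00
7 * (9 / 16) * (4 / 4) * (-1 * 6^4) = -5103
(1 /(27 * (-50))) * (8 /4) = -1 /675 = -0.00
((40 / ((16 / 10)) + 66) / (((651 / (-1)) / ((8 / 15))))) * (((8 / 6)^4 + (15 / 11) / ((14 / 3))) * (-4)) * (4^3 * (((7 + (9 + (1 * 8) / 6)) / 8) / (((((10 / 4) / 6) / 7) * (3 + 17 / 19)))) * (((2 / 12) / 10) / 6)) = 17701703552 / 10347517125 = 1.71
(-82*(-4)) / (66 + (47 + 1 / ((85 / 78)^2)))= 2369800 / 822509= 2.88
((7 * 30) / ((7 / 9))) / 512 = 135 / 256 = 0.53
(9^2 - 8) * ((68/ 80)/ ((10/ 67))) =83147/ 200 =415.74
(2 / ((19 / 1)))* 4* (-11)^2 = 50.95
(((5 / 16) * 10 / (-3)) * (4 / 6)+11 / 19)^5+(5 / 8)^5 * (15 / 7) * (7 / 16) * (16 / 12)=2284155665702803 / 19164190454710272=0.12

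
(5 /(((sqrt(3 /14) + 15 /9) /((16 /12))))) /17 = 1400 /5491-60 * sqrt(42) /5491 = 0.18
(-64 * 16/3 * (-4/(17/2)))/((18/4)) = 16384/459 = 35.69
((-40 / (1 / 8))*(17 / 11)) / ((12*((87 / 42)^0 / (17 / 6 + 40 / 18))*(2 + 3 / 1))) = -12376 / 297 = -41.67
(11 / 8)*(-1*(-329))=3619 / 8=452.38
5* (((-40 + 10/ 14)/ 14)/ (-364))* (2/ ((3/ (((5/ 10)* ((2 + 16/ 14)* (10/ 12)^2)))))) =378125/ 13484016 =0.03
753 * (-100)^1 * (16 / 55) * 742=-178792320 / 11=-16253847.27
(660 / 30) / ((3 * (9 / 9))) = 22 / 3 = 7.33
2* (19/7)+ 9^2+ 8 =661/7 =94.43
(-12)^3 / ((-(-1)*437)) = -1728 / 437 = -3.95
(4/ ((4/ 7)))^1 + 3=10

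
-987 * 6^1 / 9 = -658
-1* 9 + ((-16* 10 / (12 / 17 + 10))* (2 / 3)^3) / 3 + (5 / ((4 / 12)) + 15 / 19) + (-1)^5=604090 / 140049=4.31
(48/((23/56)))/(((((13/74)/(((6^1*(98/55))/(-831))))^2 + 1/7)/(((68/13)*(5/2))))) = 96128854671360/11737494758587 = 8.19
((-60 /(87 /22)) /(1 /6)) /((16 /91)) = -15015 /29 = -517.76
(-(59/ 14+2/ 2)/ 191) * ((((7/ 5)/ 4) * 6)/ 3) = -73/ 3820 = -0.02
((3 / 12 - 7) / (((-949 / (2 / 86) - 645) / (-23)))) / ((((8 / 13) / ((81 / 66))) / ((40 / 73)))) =-1089855 / 266287648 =-0.00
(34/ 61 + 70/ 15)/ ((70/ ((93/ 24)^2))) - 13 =-2434801/ 204960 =-11.88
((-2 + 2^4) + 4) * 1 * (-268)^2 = 1292832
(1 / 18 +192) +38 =4141 / 18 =230.06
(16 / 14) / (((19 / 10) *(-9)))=-80 / 1197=-0.07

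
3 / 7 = 0.43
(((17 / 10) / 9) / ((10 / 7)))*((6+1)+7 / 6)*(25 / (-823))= -5831 / 177768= -0.03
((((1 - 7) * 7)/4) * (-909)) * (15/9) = 31815/2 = 15907.50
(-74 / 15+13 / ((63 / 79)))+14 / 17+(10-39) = -90008 / 5355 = -16.81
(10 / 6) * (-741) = -1235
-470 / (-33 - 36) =470 / 69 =6.81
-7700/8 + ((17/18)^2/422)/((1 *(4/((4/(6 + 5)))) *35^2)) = -1773319432211/1842409800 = -962.50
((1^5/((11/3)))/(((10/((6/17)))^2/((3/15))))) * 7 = 189/397375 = 0.00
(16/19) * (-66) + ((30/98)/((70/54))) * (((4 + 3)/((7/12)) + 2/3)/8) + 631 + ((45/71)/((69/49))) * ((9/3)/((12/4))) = 24530200939/42569044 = 576.25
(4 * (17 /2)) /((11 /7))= 238 /11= 21.64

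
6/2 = 3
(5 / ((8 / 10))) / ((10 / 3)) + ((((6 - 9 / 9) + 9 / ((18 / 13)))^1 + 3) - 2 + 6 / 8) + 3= 145 / 8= 18.12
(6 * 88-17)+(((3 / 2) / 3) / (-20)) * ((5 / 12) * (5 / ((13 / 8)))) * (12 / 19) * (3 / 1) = 510.94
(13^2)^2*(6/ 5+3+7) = 1599416/ 5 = 319883.20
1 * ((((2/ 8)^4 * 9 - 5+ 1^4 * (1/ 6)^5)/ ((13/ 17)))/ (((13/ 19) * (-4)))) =99756935/ 42052608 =2.37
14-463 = -449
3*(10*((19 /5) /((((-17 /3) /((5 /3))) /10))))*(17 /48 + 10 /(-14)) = 57475 /476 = 120.75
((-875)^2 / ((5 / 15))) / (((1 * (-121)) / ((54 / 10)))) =-12403125 / 121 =-102505.17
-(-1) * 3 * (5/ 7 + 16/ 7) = 9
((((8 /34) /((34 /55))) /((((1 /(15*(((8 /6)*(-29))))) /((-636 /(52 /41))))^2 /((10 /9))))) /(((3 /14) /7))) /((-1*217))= -24462236500240000 /4542213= -5385532668.82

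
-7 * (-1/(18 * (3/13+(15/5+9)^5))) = 13/8318106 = 0.00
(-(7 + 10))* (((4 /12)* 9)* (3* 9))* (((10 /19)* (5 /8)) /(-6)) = 11475 /152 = 75.49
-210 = -210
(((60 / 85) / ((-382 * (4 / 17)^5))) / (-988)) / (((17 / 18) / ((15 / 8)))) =1989765 / 386473984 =0.01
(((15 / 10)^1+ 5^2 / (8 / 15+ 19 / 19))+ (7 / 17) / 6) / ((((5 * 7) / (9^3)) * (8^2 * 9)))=16173 / 25024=0.65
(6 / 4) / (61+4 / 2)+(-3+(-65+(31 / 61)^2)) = -10583093 / 156282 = -67.72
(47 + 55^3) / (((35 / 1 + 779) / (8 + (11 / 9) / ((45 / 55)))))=21329753 / 10989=1941.01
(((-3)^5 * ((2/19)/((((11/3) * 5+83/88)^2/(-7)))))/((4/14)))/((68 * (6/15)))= 10585080/170714867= 0.06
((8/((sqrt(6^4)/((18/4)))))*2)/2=1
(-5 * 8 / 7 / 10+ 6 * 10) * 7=416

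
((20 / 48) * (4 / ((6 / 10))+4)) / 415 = 8 / 747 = 0.01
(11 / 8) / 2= 11 / 16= 0.69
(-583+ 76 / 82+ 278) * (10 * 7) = -872690 / 41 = -21285.12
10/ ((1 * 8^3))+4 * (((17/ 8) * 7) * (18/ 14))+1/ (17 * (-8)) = 332981/ 4352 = 76.51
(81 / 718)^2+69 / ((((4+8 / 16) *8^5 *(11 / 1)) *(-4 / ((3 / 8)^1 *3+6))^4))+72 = 1753934108819175405 / 24355745923334144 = 72.01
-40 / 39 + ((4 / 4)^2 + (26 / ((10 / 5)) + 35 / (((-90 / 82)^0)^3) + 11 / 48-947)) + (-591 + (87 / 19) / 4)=-17649455 / 11856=-1488.65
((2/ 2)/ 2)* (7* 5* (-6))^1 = -105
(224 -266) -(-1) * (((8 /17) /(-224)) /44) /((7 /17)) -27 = -595057 /8624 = -69.00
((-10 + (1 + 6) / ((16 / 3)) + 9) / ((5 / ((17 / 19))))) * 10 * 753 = 64005 / 152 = 421.09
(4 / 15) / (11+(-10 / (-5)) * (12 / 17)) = 68 / 3165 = 0.02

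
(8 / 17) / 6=4 / 51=0.08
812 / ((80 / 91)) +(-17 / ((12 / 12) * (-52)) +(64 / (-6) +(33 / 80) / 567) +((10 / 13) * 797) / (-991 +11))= 1255782089 / 1375920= 912.69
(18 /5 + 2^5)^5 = 178689902368 /3125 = 57180768.76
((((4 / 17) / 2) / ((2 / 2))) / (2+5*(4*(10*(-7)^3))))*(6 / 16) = -1 / 1554888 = -0.00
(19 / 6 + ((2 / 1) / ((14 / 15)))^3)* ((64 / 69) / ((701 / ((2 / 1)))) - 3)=-3880652893 / 99543402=-38.98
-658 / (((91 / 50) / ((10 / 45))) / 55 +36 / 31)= -112189000 / 223389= -502.21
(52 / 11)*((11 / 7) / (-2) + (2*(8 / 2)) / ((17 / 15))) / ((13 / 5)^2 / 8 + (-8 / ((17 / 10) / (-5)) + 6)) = 7763600 / 7952021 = 0.98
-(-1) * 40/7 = 40/7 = 5.71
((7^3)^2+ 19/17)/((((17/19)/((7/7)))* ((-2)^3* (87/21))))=-66501729/16762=-3967.41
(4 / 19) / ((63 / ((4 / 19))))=16 / 22743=0.00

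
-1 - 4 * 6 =-25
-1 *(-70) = 70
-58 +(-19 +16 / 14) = -531 / 7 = -75.86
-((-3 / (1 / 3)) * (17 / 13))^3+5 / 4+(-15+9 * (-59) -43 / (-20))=11947424 / 10985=1087.61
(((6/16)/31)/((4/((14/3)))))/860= 7/426560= 0.00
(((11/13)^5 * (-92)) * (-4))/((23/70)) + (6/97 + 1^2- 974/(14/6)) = 17506706571/252107947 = 69.44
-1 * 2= -2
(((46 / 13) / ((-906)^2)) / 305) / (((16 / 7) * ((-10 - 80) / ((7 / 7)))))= -161 / 2343322612800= -0.00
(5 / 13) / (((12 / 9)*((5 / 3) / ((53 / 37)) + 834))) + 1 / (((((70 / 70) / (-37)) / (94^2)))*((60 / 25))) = -2821885761625 / 20715396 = -136221.67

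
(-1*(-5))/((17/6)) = 30/17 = 1.76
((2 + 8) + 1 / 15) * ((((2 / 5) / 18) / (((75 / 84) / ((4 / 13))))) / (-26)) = -8456 / 2851875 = -0.00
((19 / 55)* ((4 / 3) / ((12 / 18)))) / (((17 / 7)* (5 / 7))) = 1862 / 4675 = 0.40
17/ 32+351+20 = 11889/ 32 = 371.53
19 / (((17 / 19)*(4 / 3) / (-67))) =-72561 / 68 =-1067.07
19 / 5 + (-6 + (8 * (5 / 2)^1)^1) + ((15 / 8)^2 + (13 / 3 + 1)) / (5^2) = 87139 / 4800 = 18.15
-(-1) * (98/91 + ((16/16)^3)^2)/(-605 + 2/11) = -297/86489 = -0.00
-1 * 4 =-4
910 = 910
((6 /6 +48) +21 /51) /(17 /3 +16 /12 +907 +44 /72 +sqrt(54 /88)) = 171132885 /3167665114 - 25515*sqrt(33) /3167665114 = 0.05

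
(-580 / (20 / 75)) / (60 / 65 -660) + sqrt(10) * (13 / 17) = 13 * sqrt(10) / 17 + 9425 / 2856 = 5.72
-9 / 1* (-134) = 1206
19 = 19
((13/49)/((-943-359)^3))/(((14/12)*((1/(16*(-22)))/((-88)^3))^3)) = -44859600410909648720232448/31543932231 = -1422130889782460.00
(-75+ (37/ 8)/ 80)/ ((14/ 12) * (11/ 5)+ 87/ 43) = -6187227/ 378944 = -16.33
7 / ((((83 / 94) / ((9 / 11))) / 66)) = 35532 / 83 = 428.10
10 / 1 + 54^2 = 2926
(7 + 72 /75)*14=2786 /25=111.44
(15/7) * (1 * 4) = 8.57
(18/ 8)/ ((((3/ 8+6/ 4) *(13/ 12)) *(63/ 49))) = 0.86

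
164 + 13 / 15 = 2473 / 15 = 164.87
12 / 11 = 1.09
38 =38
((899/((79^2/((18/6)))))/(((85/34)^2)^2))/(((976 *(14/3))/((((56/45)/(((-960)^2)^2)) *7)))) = 6293/252614909952000000000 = 0.00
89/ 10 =8.90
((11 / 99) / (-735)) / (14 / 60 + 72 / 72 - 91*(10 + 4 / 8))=1 / 6312474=0.00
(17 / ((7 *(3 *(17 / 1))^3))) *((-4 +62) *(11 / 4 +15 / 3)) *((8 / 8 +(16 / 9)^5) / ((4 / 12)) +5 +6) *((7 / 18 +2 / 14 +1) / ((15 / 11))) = 1263609665813 / 2031948720270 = 0.62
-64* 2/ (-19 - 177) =32/ 49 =0.65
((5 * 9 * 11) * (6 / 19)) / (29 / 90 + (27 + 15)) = 267300 / 72371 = 3.69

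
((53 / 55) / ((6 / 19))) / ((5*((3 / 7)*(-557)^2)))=7049 / 1535732550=0.00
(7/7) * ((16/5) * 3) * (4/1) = 192/5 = 38.40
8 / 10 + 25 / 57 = 353 / 285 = 1.24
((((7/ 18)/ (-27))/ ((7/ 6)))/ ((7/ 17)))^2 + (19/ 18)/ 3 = 226811/ 642978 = 0.35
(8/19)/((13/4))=32/247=0.13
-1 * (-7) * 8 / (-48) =-7 / 6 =-1.17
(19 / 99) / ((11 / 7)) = 133 / 1089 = 0.12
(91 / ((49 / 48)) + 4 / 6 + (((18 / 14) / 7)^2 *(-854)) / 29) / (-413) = -2650360 / 12324333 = -0.22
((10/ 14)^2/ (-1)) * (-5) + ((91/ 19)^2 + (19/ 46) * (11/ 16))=335554985/ 13019104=25.77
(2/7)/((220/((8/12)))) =1/1155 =0.00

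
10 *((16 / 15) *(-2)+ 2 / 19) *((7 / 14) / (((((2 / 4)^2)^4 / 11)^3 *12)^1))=-3226753564672 / 171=-18869903886.97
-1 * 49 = -49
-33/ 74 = -0.45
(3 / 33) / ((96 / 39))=13 / 352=0.04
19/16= 1.19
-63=-63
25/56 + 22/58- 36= -57123/1624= -35.17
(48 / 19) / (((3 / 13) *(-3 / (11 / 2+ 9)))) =-3016 / 57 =-52.91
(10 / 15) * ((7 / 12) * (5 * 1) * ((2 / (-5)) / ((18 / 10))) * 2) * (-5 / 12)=0.36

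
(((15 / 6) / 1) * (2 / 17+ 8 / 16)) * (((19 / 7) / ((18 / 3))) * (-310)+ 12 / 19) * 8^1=-557030 / 323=-1724.55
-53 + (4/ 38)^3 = -363519/ 6859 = -53.00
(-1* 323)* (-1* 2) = 646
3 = 3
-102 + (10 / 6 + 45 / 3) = -256 / 3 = -85.33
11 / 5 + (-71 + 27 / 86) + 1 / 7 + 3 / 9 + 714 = 5833291 / 9030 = 645.99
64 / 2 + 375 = 407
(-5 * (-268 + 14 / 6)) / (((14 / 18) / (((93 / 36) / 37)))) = 123535 / 1036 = 119.24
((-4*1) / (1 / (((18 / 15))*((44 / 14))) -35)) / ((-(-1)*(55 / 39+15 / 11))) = 113256 / 2728075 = 0.04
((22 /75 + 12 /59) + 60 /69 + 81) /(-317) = -8382829 /32262675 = -0.26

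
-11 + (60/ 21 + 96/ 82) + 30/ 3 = 869/ 287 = 3.03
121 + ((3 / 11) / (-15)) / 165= 1098074 / 9075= 121.00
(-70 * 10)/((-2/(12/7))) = 600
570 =570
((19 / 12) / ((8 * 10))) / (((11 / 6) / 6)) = 57 / 880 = 0.06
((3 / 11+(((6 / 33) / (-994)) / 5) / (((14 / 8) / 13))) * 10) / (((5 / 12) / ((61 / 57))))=25440904 / 3635555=7.00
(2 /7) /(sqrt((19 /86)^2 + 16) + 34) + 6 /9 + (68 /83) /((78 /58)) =1.28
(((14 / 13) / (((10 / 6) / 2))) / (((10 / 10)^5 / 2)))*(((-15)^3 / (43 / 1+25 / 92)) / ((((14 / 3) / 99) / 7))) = -29935.86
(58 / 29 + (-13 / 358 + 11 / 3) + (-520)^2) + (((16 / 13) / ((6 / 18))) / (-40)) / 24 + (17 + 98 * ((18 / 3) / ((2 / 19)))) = 38536324433 / 139620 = 276008.63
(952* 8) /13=7616 /13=585.85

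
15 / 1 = 15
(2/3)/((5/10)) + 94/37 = 430/111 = 3.87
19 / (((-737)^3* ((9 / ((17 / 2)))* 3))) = -323 / 21617039862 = -0.00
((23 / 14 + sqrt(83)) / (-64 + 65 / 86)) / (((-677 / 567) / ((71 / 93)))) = 631971 / 38049431 + 54954 * sqrt(83) / 5435633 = 0.11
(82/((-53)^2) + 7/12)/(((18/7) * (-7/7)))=-144529/606744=-0.24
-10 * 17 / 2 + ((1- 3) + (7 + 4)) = -76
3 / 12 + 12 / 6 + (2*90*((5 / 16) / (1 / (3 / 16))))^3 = 1175.45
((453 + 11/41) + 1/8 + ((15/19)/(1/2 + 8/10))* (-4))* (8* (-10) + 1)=-2886289569/81016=-35626.17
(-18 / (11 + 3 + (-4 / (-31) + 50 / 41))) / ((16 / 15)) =-171585 / 156064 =-1.10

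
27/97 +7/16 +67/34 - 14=-298497/26384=-11.31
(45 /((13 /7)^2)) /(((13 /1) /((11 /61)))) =24255 /134017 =0.18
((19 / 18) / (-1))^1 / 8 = -19 / 144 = -0.13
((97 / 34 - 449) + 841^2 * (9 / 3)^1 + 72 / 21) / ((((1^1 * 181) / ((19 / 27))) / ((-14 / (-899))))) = 9592972073 / 74688021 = 128.44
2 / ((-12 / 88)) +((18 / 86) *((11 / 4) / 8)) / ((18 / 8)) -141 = -160615 / 1032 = -155.63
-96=-96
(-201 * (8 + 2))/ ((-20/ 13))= 2613/ 2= 1306.50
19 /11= 1.73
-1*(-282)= 282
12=12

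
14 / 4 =7 / 2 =3.50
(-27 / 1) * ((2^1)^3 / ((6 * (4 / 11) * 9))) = -11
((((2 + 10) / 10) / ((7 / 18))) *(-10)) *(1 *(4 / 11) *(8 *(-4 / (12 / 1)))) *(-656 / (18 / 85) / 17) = -419840 / 77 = -5452.47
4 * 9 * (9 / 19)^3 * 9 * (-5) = -1180980 / 6859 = -172.18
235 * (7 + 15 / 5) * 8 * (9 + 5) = 263200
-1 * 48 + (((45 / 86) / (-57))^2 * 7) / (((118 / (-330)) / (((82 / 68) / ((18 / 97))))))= -514284282531 / 10711863472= -48.01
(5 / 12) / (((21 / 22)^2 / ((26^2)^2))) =208972.40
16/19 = 0.84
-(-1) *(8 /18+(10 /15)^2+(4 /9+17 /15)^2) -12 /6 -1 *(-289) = 290.38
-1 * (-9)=9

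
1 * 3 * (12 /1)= 36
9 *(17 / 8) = 153 / 8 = 19.12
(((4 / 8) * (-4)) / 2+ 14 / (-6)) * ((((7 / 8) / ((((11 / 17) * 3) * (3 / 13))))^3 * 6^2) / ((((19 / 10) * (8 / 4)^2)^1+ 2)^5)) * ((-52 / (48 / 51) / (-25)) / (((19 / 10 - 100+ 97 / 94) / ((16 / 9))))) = 120174159790628125 / 270705657709798096896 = 0.00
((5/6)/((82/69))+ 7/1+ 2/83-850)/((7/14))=-11465043/6806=-1684.55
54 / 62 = 27 / 31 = 0.87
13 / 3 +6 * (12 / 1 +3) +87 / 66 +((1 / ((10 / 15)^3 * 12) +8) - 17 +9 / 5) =468509 / 5280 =88.73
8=8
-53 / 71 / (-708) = 53 / 50268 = 0.00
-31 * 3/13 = -93/13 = -7.15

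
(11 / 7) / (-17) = -11 / 119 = -0.09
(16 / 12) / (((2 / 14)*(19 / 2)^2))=112 / 1083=0.10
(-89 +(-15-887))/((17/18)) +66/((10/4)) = -86946/85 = -1022.89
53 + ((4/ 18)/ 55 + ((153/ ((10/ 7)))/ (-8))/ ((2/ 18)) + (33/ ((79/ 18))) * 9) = 117269/ 625680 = 0.19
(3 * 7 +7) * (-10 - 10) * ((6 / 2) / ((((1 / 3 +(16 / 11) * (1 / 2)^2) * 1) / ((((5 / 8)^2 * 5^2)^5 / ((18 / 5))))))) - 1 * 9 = -183582333691272821 / 3087007744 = -59469346.67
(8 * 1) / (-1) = -8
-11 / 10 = -1.10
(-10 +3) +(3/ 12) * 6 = -11/ 2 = -5.50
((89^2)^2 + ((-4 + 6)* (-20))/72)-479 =62741761.44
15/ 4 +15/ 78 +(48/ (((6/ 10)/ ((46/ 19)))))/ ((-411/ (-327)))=21391855/ 135356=158.04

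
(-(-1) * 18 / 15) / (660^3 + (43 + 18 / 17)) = 0.00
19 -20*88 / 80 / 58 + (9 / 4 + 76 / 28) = 19151 / 812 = 23.58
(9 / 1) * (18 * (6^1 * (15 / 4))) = 3645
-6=-6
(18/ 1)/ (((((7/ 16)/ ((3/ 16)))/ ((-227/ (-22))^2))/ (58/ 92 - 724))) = -382602825/ 644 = -594103.77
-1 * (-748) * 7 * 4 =20944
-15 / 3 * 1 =-5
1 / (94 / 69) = 69 / 94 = 0.73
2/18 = 1/9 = 0.11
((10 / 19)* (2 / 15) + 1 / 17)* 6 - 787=-253951 / 323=-786.23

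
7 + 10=17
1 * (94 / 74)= 47 / 37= 1.27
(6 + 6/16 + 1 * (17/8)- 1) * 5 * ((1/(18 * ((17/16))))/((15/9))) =20/17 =1.18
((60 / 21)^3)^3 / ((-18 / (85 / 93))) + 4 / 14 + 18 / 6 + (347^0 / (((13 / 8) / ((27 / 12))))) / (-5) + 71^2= 9659408516237488 / 2195437988835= 4399.76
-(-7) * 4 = 28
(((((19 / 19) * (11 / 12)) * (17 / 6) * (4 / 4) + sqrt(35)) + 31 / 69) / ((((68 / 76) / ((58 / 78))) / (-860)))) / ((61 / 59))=-27957740 * sqrt(35) / 40443- 35261699575 / 16743402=-6195.72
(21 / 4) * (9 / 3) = 63 / 4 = 15.75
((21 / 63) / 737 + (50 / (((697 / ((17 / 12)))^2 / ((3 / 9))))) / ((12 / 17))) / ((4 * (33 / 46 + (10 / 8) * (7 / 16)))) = 40609007 / 373505145354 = 0.00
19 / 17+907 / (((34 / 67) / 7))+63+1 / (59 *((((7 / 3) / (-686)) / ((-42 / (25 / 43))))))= 648708201 / 50150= 12935.36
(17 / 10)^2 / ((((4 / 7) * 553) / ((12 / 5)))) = 867 / 39500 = 0.02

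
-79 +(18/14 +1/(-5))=-2727/35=-77.91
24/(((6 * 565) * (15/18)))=24/2825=0.01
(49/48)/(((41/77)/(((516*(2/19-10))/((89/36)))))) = -274508388/69331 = -3959.39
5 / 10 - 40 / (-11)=91 / 22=4.14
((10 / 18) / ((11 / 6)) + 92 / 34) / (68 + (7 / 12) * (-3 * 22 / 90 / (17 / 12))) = 8440 / 189893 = 0.04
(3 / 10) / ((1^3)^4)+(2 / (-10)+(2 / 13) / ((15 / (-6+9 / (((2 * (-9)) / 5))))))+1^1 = 1.01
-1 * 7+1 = -6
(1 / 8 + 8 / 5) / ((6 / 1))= 23 / 80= 0.29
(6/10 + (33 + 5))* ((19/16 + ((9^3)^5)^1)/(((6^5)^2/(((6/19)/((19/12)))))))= 635791815908279779/24253655040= 26214268.11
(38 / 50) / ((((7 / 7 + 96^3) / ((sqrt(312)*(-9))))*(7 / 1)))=-342*sqrt(78) / 154828975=-0.00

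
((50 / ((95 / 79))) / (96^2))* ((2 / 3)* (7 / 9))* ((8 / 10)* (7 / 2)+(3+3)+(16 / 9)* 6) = 40369 / 886464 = 0.05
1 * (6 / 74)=3 / 37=0.08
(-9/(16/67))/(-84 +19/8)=603/1306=0.46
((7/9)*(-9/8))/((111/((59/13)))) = -413/11544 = -0.04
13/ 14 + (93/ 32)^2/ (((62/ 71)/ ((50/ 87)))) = 6.49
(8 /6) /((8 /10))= 5 /3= 1.67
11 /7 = 1.57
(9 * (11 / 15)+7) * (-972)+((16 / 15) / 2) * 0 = -66096 / 5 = -13219.20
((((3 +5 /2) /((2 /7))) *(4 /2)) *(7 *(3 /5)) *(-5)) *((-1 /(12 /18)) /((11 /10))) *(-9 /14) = -2835 /4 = -708.75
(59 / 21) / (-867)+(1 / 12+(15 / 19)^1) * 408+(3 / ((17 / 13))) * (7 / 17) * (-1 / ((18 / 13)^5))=355.92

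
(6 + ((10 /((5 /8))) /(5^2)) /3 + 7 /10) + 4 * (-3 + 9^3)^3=229594306637 /150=1530628710.91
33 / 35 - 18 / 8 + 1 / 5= -31 / 28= -1.11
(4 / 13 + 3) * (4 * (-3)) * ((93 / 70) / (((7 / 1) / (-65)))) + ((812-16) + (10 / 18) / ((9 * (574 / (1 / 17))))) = 1285.67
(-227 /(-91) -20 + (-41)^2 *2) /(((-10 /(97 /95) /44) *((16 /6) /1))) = -974221149 /172900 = -5634.59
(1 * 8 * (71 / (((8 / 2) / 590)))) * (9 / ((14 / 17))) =6409170 / 7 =915595.71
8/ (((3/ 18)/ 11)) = 528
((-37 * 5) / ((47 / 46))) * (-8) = 68080 / 47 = 1448.51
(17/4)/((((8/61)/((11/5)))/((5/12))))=11407/384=29.71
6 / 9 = 2 / 3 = 0.67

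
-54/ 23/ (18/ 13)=-39/ 23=-1.70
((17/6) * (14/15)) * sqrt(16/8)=119 * sqrt(2)/45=3.74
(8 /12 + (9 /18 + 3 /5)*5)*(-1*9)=-111 /2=-55.50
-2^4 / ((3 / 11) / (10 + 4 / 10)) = -610.13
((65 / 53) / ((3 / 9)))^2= 38025 / 2809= 13.54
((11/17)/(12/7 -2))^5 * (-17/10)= 2706784157/26726720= 101.28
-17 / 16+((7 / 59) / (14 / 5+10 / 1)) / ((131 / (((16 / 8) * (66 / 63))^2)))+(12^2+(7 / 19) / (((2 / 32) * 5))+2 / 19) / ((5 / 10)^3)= 859446348907 / 740129040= 1161.21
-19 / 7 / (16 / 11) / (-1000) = 209 / 112000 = 0.00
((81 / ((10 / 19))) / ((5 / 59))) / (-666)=-10089 / 3700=-2.73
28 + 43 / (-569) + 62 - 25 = 36942 / 569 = 64.92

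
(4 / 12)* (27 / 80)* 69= 621 / 80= 7.76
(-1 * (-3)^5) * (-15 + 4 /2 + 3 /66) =-69255 /22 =-3147.95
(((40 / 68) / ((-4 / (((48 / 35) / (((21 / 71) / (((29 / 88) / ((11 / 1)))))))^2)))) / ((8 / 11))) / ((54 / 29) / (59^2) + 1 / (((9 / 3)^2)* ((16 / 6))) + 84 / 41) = -105280956397374 / 56420453330078915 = -0.00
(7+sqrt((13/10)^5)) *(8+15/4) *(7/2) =55601 *sqrt(130)/8000+2303/8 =367.12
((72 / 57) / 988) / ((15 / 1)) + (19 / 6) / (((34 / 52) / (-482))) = -2793602008 / 1196715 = -2334.39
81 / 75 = 27 / 25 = 1.08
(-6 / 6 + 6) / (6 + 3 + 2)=5 / 11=0.45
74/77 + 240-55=14319/77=185.96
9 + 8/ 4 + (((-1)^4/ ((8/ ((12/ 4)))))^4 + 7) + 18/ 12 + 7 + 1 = 112721/ 4096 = 27.52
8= 8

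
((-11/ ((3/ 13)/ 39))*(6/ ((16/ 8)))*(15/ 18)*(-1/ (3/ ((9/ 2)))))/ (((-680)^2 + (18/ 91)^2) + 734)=76971895/ 5113617304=0.02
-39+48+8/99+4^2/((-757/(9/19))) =12916061/1423917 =9.07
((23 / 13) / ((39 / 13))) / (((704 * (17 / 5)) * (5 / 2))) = 23 / 233376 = 0.00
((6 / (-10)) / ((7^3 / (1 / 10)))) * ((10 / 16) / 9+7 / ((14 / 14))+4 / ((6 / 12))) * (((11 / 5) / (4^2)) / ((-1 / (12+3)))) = 0.01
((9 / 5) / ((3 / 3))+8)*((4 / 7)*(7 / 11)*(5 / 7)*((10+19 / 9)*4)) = 12208 / 99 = 123.31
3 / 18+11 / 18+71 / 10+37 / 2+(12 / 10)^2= 6259 / 225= 27.82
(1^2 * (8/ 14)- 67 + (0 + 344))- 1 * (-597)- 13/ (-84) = 73477/ 84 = 874.73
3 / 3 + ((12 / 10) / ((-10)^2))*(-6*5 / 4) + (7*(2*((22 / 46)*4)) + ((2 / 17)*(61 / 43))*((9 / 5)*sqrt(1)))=47064663 / 1681300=27.99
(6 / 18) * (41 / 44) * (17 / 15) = 697 / 1980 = 0.35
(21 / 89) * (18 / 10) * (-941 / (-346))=177849 / 153970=1.16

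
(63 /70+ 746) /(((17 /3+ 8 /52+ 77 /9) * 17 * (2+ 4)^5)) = 97097 /247052160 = 0.00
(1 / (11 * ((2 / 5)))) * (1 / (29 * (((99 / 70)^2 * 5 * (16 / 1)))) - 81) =-460449755 / 25012152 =-18.41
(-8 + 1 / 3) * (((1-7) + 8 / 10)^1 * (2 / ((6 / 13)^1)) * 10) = 15548 / 9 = 1727.56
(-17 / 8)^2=289 / 64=4.52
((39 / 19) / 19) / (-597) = -13 / 71839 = -0.00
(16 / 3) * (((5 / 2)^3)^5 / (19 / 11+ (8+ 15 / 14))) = 2349853515625 / 5108736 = 459967.69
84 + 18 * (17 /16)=825 /8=103.12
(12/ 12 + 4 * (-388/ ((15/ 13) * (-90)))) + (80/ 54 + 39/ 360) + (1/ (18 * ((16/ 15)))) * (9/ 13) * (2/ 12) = 364853/ 20800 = 17.54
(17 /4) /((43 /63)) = 1071 /172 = 6.23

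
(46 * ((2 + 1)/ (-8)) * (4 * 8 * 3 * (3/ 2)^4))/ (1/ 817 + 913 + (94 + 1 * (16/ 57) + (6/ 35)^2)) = -50342498325/ 6048854072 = -8.32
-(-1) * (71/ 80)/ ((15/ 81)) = 4.79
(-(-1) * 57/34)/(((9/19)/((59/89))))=21299/9078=2.35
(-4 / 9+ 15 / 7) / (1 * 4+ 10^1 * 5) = 107 / 3402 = 0.03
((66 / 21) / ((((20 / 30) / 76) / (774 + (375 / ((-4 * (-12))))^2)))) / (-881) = -134033163 / 394688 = -339.59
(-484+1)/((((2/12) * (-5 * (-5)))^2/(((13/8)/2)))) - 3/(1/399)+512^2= 652310989/2500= 260924.40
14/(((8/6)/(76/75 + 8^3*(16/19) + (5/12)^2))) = 207006709/45600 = 4539.62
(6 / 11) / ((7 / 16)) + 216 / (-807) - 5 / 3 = -42725 / 62139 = -0.69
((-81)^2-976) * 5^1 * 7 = 195475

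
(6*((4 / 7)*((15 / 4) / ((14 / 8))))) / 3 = 120 / 49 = 2.45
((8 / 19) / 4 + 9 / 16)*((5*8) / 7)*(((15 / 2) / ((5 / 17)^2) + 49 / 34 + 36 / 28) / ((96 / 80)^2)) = 38576525 / 162792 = 236.97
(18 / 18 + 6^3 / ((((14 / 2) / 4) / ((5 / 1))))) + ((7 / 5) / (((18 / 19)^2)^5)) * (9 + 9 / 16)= 142435282100321993 / 222162405212160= 641.13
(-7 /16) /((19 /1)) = -7 /304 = -0.02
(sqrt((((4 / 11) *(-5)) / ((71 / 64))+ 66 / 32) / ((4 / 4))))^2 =5293 / 12496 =0.42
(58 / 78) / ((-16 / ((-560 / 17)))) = 1015 / 663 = 1.53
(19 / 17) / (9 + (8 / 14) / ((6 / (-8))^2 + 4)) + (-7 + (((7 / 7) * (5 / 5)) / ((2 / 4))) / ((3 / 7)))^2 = 3971660 / 713439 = 5.57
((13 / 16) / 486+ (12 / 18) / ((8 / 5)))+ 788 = 6130741 / 7776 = 788.42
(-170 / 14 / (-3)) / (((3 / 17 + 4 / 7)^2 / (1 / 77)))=0.09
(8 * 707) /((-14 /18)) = -7272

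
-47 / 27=-1.74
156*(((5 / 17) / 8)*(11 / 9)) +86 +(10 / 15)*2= 9623 / 102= 94.34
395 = 395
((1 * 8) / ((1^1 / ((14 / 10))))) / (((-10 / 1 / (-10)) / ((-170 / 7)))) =-272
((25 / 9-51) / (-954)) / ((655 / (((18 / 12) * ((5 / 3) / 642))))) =217 / 722099772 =0.00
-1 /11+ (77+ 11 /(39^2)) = 1286887 /16731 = 76.92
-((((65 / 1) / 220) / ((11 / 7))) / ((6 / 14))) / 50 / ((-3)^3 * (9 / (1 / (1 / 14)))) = 4459 / 8820900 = 0.00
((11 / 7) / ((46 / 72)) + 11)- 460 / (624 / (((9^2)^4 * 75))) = -19925250870191 / 8372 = -2379986964.91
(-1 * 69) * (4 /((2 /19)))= -2622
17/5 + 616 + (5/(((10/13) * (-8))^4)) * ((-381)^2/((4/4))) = 9220068121/8192000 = 1125.50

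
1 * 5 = 5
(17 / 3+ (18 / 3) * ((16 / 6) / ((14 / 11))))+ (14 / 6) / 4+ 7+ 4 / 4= 751 / 28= 26.82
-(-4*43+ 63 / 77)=1883 / 11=171.18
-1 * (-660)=660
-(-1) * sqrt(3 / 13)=sqrt(39) / 13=0.48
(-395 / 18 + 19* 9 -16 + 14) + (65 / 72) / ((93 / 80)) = 247471 / 1674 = 147.83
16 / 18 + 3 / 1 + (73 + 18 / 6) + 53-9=1115 / 9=123.89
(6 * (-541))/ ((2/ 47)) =-76281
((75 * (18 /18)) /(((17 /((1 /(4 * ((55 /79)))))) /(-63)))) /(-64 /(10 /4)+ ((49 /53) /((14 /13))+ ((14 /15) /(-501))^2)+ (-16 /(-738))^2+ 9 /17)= 375630157778155875 /91122803857730546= 4.12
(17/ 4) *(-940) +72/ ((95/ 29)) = -377437/ 95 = -3973.02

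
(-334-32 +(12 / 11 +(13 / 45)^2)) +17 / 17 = -8104216 / 22275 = -363.83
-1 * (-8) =8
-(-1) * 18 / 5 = 18 / 5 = 3.60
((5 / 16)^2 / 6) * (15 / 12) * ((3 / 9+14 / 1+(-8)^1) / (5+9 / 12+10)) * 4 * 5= 11875 / 72576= 0.16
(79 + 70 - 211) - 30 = -92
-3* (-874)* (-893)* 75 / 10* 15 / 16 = -263412675 / 16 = -16463292.19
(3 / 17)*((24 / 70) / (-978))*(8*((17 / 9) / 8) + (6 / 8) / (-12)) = -263 / 2327640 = -0.00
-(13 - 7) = -6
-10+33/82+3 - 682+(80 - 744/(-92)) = -1132563/1886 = -600.51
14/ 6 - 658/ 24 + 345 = 3839/ 12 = 319.92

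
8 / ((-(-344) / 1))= 1 / 43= 0.02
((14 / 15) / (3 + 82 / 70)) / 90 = 49 / 19710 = 0.00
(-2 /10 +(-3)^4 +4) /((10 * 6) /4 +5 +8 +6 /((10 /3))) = 424 /149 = 2.85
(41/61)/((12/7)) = 0.39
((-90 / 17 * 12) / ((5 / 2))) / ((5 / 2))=-864 / 85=-10.16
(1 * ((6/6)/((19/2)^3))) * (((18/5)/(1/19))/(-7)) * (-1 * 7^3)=7056/1805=3.91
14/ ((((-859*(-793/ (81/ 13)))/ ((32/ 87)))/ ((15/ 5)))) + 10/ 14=1284291511/ 1797652493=0.71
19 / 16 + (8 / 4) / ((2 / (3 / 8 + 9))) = 169 / 16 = 10.56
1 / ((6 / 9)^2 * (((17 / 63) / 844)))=119637 / 17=7037.47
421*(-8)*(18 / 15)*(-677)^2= -1852382486.40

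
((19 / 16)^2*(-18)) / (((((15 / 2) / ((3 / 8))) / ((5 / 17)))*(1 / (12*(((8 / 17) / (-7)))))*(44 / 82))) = 399627 / 712096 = 0.56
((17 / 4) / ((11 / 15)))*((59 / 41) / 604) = 15045 / 1089616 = 0.01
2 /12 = 1 /6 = 0.17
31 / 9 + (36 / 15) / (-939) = 48479 / 14085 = 3.44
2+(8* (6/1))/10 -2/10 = 33/5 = 6.60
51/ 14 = 3.64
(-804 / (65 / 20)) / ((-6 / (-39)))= -1608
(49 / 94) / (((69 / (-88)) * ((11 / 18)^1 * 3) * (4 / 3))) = -294 / 1081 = -0.27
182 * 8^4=745472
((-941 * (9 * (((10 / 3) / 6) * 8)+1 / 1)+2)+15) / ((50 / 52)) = -1002664 / 25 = -40106.56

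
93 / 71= 1.31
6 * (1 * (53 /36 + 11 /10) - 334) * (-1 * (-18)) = -178971 /5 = -35794.20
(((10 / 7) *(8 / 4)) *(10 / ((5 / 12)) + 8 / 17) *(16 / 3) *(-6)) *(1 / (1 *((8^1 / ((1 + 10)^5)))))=-5359777280 / 119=-45040145.21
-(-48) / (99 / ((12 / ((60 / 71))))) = 1136 / 165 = 6.88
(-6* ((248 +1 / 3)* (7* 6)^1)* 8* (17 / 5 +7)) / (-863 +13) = 2603328 / 425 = 6125.48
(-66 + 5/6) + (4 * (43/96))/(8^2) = -33351/512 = -65.14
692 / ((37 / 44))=30448 / 37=822.92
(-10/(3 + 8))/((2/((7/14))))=-5/22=-0.23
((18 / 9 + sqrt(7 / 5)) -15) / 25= -13 / 25 + sqrt(35) / 125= -0.47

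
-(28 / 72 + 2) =-43 / 18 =-2.39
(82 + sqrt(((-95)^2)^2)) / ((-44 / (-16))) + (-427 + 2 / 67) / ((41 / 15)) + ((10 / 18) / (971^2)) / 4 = 3236313231539921 / 1025633753892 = 3155.43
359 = 359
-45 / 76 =-0.59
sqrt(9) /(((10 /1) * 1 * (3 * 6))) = 1 /60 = 0.02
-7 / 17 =-0.41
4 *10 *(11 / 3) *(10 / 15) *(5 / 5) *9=880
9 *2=18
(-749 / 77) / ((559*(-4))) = 107 / 24596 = 0.00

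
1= 1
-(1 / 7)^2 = -1 / 49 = -0.02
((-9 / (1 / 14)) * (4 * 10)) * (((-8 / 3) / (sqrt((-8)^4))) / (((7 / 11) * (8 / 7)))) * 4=1155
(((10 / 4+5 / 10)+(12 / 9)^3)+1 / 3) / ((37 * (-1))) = -154 / 999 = -0.15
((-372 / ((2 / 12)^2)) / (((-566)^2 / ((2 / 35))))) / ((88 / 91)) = -10881 / 4404895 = -0.00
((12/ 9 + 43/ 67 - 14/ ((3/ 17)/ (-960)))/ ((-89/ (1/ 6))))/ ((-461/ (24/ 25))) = 0.30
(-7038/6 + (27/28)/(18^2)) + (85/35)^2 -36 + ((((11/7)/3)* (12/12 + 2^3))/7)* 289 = -2371913/2352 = -1008.47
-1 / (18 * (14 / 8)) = -2 / 63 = -0.03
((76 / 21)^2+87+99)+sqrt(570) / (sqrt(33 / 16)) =4* sqrt(2090) / 11+87802 / 441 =215.72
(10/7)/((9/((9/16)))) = 5/56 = 0.09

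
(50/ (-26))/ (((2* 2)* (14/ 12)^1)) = -75/ 182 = -0.41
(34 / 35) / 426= 17 / 7455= 0.00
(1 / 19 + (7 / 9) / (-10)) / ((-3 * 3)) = 43 / 15390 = 0.00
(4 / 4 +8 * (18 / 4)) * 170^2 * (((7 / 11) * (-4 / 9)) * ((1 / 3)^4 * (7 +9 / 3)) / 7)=-42772000 / 8019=-5333.83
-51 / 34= -1.50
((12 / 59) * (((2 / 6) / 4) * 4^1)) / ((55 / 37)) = 148 / 3245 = 0.05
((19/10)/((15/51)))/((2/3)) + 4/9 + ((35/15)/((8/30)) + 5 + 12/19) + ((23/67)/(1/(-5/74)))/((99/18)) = 2857463189/116574975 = 24.51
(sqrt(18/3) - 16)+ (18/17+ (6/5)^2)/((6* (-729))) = -1652459/103275+ sqrt(6) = -13.55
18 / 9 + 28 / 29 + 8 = 10.97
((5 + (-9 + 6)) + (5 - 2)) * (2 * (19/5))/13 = 38/13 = 2.92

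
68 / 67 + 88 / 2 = 3016 / 67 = 45.01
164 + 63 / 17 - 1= 2834 / 17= 166.71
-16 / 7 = -2.29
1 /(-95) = -1 /95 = -0.01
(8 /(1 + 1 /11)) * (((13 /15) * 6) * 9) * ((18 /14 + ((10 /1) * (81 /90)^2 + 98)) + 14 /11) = 6526026 /175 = 37291.58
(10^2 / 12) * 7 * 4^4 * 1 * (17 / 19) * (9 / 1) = 2284800 / 19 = 120252.63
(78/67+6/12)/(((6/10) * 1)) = 1115/402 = 2.77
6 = 6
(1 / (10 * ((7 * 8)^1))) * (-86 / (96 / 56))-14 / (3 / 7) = -5241 / 160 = -32.76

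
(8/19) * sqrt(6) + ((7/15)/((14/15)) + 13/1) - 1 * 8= 8 * sqrt(6)/19 + 11/2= 6.53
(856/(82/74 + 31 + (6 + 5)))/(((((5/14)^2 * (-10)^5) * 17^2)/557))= -108052987/36012109375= -0.00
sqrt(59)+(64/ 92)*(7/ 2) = 56/ 23+sqrt(59) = 10.12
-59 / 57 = -1.04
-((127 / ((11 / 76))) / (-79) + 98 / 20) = 53939 / 8690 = 6.21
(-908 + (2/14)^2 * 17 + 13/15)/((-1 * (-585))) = -666488/429975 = -1.55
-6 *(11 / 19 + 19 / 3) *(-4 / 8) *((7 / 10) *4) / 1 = 5516 / 95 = 58.06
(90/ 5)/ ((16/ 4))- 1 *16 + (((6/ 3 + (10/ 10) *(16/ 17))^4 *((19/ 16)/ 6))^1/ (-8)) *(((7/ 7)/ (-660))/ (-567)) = -3450578724023/ 300050194752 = -11.50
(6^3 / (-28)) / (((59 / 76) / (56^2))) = -1838592 / 59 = -31162.58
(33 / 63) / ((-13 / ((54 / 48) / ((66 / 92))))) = -0.06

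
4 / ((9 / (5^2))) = 100 / 9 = 11.11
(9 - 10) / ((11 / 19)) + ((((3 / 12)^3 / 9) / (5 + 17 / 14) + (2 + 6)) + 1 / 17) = 29667613 / 4685472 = 6.33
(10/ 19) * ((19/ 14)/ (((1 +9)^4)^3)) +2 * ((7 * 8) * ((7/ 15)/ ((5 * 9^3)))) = 43904000002187/ 3061800000000000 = 0.01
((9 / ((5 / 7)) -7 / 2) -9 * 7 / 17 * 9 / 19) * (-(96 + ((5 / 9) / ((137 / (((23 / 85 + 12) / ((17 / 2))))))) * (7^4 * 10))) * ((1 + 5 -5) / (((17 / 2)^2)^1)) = -3999375736552 / 166314949695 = -24.05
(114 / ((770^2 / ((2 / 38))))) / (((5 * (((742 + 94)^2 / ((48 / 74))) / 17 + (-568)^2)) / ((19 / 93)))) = 969 / 904576795545500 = 0.00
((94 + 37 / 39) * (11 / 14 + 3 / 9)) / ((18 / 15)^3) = 3107875 / 50544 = 61.49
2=2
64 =64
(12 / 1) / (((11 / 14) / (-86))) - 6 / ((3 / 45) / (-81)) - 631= 58801 / 11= 5345.55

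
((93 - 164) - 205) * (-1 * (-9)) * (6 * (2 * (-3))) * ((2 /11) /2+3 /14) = 2101464 /77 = 27291.74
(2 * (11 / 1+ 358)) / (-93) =-246 / 31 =-7.94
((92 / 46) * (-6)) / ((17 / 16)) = -192 / 17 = -11.29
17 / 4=4.25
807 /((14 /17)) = 13719 /14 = 979.93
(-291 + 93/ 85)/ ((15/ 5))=-8214/ 85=-96.64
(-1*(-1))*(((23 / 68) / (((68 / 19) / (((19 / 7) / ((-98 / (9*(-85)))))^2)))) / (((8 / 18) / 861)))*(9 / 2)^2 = 28644833760975 / 17210368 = 1664394.03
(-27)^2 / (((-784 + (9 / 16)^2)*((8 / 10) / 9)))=-2099520 / 200623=-10.47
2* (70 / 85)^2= 392 / 289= 1.36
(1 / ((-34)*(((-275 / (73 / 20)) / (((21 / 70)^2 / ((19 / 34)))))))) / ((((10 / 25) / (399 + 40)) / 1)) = 288423 / 4180000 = 0.07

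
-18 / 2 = -9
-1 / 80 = -0.01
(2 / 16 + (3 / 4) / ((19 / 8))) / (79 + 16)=67 / 14440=0.00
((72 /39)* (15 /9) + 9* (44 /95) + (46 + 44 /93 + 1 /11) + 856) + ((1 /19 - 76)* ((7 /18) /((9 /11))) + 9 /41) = 814846531547 /932392890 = 873.93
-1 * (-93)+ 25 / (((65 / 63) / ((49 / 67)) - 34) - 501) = 30622299 / 329438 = 92.95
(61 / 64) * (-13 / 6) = -793 / 384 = -2.07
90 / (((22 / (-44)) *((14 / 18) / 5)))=-8100 / 7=-1157.14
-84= -84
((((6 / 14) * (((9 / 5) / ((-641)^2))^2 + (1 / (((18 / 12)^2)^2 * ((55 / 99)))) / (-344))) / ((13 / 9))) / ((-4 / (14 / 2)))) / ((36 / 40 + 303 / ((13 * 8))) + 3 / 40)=1688231930263 / 12232084677845255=0.00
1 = 1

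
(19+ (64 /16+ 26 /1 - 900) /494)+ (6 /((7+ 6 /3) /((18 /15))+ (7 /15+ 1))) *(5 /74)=17.28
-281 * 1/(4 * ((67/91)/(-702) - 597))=8975421/76275242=0.12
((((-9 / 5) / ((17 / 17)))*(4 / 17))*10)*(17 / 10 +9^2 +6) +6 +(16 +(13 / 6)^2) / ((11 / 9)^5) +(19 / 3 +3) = -57946902769 / 164272020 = -352.75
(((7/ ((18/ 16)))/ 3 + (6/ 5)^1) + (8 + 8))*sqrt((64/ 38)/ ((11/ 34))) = 43.98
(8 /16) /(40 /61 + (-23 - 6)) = -61 /3458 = -0.02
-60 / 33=-1.82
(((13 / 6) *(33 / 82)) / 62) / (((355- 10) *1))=143 / 3507960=0.00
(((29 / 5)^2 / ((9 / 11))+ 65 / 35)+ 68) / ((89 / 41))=51.12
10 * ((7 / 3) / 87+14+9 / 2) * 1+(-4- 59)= 31912 / 261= 122.27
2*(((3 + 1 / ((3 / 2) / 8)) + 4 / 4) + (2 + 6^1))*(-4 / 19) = -416 / 57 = -7.30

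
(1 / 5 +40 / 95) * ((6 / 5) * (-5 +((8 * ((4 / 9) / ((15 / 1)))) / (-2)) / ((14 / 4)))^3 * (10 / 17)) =-25404547117948 / 454304143125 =-55.92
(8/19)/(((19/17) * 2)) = 68/361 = 0.19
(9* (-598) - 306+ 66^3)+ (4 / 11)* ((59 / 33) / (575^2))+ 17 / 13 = 439684341919943 / 1560219375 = 281809.31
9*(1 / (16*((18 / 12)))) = 3 / 8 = 0.38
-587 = -587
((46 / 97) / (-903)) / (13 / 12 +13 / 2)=-184 / 2656927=-0.00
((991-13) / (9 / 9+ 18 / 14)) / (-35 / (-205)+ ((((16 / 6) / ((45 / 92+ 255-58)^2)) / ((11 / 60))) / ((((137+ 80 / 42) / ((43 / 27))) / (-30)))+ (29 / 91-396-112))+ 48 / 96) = -405830391502385522673 / 480888944356012182292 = -0.84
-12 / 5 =-2.40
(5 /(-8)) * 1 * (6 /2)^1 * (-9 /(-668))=-135 /5344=-0.03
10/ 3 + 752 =2266/ 3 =755.33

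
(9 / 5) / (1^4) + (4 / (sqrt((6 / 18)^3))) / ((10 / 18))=9 / 5 + 108 * sqrt(3) / 5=39.21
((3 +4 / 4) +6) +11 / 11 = 11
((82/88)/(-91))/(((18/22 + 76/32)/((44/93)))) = -3608/2378103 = -0.00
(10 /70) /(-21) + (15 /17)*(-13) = -28682 /2499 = -11.48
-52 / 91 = -4 / 7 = -0.57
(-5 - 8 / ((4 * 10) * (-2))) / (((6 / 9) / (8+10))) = -1323 / 10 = -132.30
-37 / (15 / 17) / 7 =-629 / 105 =-5.99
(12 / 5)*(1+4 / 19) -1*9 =-579 / 95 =-6.09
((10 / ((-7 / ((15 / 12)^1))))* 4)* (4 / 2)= -100 / 7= -14.29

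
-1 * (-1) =1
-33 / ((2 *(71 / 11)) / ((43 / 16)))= -15609 / 2272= -6.87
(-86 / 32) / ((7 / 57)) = -2451 / 112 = -21.88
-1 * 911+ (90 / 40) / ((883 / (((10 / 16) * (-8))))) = -3217697 / 3532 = -911.01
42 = 42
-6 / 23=-0.26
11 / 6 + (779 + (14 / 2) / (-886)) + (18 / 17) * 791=36563491 / 22593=1618.35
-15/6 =-5/2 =-2.50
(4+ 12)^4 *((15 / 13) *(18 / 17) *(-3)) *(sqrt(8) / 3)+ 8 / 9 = 8 / 9-35389440 *sqrt(2) / 221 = -226461.67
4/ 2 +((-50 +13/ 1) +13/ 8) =-267/ 8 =-33.38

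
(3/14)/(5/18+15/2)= 27/980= 0.03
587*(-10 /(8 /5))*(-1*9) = 132075 /4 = 33018.75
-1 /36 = -0.03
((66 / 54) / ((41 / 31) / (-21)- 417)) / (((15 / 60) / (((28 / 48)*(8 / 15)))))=-33418 / 9163395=-0.00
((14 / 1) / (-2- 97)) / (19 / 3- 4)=-2 / 33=-0.06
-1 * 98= -98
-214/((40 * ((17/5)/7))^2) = -5243/9248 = -0.57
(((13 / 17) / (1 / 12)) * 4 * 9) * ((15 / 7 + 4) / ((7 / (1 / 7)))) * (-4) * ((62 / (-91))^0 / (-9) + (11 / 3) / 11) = -214656 / 5831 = -36.81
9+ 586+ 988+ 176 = 1759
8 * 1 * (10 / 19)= 80 / 19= 4.21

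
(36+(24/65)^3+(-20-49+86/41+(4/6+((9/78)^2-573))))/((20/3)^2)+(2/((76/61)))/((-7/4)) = -34715541984083/2396048200000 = -14.49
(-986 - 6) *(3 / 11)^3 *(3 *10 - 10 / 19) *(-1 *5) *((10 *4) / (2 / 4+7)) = 399974400 / 25289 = 15816.14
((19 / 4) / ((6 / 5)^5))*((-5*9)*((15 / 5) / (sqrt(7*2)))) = -296875*sqrt(14) / 16128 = -68.87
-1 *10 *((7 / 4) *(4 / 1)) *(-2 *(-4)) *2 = -1120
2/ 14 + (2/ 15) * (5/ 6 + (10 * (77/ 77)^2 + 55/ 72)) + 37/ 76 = 7814/ 3591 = 2.18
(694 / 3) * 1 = 694 / 3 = 231.33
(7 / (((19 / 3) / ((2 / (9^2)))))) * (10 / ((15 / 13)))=364 / 1539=0.24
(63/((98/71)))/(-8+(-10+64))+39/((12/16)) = 34127/644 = 52.99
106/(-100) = -53/50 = -1.06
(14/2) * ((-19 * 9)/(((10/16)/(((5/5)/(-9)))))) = 1064/5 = 212.80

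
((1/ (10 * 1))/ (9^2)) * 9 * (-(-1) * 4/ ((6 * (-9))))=-1/ 1215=-0.00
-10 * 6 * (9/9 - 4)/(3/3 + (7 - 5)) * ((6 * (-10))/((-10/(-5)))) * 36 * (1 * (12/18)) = -43200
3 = 3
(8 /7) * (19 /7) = 152 /49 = 3.10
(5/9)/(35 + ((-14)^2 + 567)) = 0.00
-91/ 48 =-1.90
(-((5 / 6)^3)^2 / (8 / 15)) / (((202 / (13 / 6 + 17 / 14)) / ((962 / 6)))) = -2668046875 / 1583318016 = -1.69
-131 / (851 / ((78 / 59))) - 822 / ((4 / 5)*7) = -103322547 / 702926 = -146.99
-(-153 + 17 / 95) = 14518 / 95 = 152.82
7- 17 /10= 53 /10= 5.30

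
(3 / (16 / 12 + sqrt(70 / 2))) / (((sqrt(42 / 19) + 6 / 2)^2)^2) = 1172889 / ((4 + 3 * sqrt(35)) * (sqrt(798) + 57)^4) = 0.00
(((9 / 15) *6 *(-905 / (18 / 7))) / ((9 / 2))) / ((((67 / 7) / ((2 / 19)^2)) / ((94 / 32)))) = -416843 / 435366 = -0.96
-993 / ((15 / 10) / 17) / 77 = -11254 / 77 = -146.16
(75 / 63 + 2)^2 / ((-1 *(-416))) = 4489 / 183456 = 0.02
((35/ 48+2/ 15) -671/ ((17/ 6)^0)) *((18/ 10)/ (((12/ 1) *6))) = -53611/ 3200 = -16.75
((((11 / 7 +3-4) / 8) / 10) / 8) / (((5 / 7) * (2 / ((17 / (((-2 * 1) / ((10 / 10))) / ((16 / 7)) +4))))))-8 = -39983 / 5000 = -8.00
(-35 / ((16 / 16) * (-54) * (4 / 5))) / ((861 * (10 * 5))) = 1 / 53136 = 0.00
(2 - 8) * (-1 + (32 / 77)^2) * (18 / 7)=529740 / 41503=12.76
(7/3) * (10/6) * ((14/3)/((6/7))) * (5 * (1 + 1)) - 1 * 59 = 152.73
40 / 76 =10 / 19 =0.53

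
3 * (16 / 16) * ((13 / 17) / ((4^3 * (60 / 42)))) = 273 / 10880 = 0.03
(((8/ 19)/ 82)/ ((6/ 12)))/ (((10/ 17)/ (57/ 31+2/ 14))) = 5848/ 169043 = 0.03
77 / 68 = 1.13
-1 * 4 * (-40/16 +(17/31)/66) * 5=50980/1023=49.83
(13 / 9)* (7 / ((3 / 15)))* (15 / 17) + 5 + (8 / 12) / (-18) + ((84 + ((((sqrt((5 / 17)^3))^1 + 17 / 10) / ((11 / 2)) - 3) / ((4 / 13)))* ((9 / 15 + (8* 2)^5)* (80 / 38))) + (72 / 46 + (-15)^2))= -212979424673668 / 11032065 + 1363149580* sqrt(85) / 60401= -19097420.67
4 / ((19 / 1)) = 4 / 19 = 0.21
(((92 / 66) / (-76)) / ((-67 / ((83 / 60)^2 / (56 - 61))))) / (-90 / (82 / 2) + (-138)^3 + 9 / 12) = 6496327 / 162954440337645000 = 0.00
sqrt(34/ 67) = sqrt(2278)/ 67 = 0.71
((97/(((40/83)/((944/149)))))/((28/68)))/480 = 8075153/1251600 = 6.45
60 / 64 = 15 / 16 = 0.94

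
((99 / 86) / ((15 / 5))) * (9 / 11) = 27 / 86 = 0.31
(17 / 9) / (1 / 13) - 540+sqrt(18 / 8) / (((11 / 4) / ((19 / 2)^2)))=-92311 / 198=-466.22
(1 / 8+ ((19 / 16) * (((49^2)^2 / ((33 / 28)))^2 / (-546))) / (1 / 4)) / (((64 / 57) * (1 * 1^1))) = -1343673848789300683 / 7248384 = -185375643562.66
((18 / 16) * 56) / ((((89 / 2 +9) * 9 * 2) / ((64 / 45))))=448 / 4815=0.09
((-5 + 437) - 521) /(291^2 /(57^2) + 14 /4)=-64258 /21345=-3.01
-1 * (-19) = 19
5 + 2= 7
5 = 5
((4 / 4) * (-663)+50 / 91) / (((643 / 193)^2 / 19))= -1133.97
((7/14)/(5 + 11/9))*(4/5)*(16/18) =2/35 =0.06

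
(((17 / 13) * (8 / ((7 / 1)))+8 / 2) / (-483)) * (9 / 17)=-1500 / 249067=-0.01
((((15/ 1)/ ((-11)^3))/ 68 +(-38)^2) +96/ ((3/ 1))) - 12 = 1464.00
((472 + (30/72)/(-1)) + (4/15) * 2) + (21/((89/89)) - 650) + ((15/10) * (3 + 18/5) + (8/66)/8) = -32333/220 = -146.97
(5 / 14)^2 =25 / 196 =0.13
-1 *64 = -64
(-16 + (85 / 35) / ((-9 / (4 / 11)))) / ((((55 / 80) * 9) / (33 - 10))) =-4105408 / 68607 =-59.84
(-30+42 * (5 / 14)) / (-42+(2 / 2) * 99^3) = -5 / 323419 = -0.00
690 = 690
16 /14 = 8 /7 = 1.14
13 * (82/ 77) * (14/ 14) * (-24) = -25584/ 77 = -332.26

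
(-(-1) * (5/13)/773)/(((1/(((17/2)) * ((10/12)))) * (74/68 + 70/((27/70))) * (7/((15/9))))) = 108375/23578832914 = 0.00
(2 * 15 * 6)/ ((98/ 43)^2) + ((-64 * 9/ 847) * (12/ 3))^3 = 61788599757/ 4253517961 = 14.53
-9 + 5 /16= -139 /16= -8.69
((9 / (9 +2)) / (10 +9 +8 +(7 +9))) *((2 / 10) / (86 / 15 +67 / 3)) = 27 / 199133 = 0.00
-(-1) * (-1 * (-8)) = 8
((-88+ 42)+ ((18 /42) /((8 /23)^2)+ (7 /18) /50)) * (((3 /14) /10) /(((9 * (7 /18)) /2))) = -4278941 /8232000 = -0.52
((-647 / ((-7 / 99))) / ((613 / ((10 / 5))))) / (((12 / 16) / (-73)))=-12468984 / 4291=-2905.85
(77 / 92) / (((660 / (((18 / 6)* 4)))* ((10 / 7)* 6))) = 49 / 27600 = 0.00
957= 957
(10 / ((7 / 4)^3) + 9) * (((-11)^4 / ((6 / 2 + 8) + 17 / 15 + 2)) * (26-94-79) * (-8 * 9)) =44199275670 / 371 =119135513.94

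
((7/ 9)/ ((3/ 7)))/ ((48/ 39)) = 637/ 432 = 1.47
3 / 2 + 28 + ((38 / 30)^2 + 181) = 95447 / 450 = 212.10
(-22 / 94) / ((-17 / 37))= 407 / 799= 0.51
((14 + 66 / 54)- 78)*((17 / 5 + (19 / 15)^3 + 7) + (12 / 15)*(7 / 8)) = -10016659 / 12150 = -824.42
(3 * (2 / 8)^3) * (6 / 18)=0.02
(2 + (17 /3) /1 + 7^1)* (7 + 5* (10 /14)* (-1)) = 352 /7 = 50.29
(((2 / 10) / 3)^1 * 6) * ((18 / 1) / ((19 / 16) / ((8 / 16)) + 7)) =96 / 125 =0.77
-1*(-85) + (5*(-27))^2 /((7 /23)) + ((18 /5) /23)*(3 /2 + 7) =48274621 /805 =59968.47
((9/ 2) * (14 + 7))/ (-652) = -189/ 1304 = -0.14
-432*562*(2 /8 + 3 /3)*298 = -90437040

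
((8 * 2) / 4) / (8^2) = 1 / 16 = 0.06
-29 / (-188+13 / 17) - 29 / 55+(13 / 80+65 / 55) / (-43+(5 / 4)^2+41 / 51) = -2353611083 / 5804630205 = -0.41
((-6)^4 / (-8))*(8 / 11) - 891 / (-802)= -1029591 / 8822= -116.71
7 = 7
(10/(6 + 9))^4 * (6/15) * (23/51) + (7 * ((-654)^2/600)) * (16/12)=687129434/103275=6653.40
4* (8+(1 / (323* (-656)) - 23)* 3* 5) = -71406271 / 52972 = -1348.00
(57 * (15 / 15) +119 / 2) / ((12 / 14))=1631 / 12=135.92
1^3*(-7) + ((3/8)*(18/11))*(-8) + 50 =419/11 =38.09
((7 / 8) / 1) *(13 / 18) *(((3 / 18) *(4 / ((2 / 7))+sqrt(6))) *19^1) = 1729 *sqrt(6) / 864+12103 / 432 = 32.92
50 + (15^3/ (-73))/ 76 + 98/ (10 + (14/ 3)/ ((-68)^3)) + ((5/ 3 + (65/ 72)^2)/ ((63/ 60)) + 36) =17368746397984819/ 178040214956016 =97.56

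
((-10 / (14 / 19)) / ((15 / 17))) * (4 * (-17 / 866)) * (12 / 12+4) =6.04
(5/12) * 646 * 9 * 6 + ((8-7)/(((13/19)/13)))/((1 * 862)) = 12529189/862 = 14535.02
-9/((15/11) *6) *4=-22/5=-4.40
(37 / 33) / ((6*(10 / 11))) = 37 / 180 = 0.21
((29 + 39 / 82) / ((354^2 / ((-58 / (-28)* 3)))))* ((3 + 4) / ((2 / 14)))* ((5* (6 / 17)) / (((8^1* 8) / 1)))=2453255 / 1242243584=0.00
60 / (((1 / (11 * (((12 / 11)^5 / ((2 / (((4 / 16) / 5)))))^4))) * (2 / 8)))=44926874911493849088 / 7644886306051818286375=0.01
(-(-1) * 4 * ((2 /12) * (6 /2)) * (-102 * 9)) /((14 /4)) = -524.57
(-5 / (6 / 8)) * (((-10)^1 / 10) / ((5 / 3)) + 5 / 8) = -1 / 6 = -0.17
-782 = -782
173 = 173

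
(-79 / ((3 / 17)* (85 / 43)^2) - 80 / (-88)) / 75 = -1594031 / 1051875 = -1.52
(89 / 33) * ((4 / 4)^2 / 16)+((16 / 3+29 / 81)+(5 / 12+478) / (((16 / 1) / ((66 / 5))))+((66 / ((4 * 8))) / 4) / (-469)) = 53562402263 / 133721280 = 400.55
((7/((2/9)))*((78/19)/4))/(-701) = -2457/53276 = -0.05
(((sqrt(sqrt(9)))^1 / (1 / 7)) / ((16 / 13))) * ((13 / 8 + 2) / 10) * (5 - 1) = 2639 * sqrt(3) / 320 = 14.28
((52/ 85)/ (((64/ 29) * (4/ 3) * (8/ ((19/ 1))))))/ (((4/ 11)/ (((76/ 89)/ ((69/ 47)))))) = 70362149/ 89085440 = 0.79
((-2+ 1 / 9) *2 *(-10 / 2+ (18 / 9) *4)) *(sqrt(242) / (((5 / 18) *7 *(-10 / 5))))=1122 *sqrt(2) / 35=45.34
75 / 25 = 3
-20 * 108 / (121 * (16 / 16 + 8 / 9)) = -19440 / 2057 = -9.45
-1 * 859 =-859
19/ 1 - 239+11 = -209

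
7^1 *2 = 14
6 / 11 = 0.55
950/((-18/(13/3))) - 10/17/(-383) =-40205155/175797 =-228.70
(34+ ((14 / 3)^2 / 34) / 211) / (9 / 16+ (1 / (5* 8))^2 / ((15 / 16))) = 2195440000 / 36361419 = 60.38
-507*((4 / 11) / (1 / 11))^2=-8112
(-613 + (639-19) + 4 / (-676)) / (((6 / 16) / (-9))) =-28368 / 169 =-167.86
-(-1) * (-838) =-838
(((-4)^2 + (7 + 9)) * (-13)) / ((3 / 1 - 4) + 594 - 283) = -208 / 155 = -1.34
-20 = -20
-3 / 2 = -1.50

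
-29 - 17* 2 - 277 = -340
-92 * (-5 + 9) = -368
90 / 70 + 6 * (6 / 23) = 2.85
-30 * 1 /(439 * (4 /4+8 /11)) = -330 /8341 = -0.04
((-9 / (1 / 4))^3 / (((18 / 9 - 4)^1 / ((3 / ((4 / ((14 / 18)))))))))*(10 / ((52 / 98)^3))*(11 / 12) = 3668884065 / 4394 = 834975.89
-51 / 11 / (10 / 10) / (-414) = 17 / 1518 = 0.01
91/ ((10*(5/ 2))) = 91/ 25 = 3.64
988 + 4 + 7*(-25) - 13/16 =13059/16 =816.19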